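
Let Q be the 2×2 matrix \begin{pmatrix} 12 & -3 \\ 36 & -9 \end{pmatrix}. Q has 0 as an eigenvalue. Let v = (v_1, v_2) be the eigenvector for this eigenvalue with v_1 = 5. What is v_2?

Q = [[12, -3], [36, -9]].
Solving (Q)v = 0 gives the eigenspace spanned by (5, 20).
With v_1 = 5, v = (5, 20), so v_2 = 20.

20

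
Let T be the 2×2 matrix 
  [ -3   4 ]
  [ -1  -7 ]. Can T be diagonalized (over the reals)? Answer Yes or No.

Characteristic polynomial: p(λ) = λ^2 + 10λ + 25 = (λ + 5)^2.
λ = -5 has algebraic multiplicity 2; rank(T + 5I) = 1, so geometric multiplicity = 1.
Geometric multiplicity < algebraic multiplicity, so T is not diagonalizable.

No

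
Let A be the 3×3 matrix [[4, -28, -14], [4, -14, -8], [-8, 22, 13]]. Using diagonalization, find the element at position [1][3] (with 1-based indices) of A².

Characteristic polynomial: μ^3 - 3μ^2 - 10μ + 24 = (μ - 4)(μ - 2)(μ + 3), so the eigenvalues are -3, 2, 4.
μ=4: eigenvector (1, 2, -4).
μ=2: eigenvector (0, 1, -2).
μ=-3: eigenvector (2, 0, 1).
P = [[1, 0, 2], [2, 1, 0], [-4, -2, 1]], D = diag(4, 2, -3), P⁻¹ = [[1, -4, -2], [-2, 9, 4], [0, 2, 1]].
A² = P·diag(16, 4, 9)·P⁻¹ = [[16, -28, -14], [24, -92, -48], [-48, 202, 105]].
The requested entry is -14.

-14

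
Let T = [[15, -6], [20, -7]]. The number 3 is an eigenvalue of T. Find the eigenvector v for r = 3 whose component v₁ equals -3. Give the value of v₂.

T − 3I = [[12, -6], [20, -10]].
Solving (T − 3I)v = 0 gives the eigenspace spanned by (-3, -6).
With v₁ = -3, v = (-3, -6), so v₂ = -6.

-6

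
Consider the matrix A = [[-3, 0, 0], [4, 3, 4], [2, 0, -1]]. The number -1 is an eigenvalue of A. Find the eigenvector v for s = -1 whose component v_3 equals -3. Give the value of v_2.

3

A + 1I = [[-2, 0, 0], [4, 4, 4], [2, 0, 0]].
Solving (A + 1I)v = 0 gives the eigenspace spanned by (0, 3, -3).
With v_3 = -3, v = (0, 3, -3), so v_2 = 3.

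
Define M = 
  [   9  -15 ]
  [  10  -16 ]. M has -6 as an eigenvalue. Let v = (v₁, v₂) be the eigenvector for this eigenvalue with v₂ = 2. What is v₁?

M + 6I = [[15, -15], [10, -10]].
Solving (M + 6I)v = 0 gives the eigenspace spanned by (2, 2).
With v₂ = 2, v = (2, 2), so v₁ = 2.

2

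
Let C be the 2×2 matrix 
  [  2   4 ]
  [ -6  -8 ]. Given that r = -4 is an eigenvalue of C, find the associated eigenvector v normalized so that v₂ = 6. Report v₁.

C + 4I = [[6, 4], [-6, -4]].
Solving (C + 4I)v = 0 gives the eigenspace spanned by (-4, 6).
With v₂ = 6, v = (-4, 6), so v₁ = -4.

-4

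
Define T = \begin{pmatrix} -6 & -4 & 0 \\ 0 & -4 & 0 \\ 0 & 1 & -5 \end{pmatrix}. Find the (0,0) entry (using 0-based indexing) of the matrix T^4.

1296

Characteristic polynomial: r^3 + 15r^2 + 74r + 120 = (r + 4)(r + 5)(r + 6), so the eigenvalues are -6, -5, -4.
r=-6: eigenvector (1, 0, 0).
r=-5: eigenvector (0, 0, 1).
r=-4: eigenvector (2, -1, -1).
P = [[1, 0, 2], [0, 0, -1], [0, 1, -1]], D = diag(-6, -5, -4), P⁻¹ = [[1, 2, 0], [0, -1, 1], [0, -1, 0]].
T⁴ = P·diag(1296, 625, 256)·P⁻¹ = [[1296, 2080, 0], [0, 256, 0], [0, -369, 625]].
The requested entry is 1296.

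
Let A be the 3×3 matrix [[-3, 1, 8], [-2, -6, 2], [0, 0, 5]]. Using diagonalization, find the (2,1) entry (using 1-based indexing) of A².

Characteristic polynomial: t^3 + 4t^2 - 25t - 100 = (t - 5)(t + 4)(t + 5), so the eigenvalues are -5, -4, 5.
t=-5: eigenvector (-1, 2, 0).
t=-4: eigenvector (-1, 1, 0).
t=5: eigenvector (1, 0, 1).
P = [[-1, -1, 1], [2, 1, 0], [0, 0, 1]], D = diag(-5, -4, 5), P⁻¹ = [[1, 1, -1], [-2, -1, 2], [0, 0, 1]].
A² = P·diag(25, 16, 25)·P⁻¹ = [[7, -9, 18], [18, 34, -18], [0, 0, 25]].
The requested entry is 18.

18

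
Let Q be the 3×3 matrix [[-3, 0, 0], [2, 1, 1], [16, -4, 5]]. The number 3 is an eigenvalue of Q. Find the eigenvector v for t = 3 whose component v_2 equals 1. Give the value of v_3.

2

Q − 3I = [[-6, 0, 0], [2, -2, 1], [16, -4, 2]].
Solving (Q − 3I)v = 0 gives the eigenspace spanned by (0, 1, 2).
With v_2 = 1, v = (0, 1, 2), so v_3 = 2.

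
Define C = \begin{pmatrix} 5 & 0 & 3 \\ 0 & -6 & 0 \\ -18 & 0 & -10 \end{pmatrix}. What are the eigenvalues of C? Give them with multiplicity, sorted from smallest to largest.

Characteristic polynomial: p(t) = t^3 + 11t^2 + 34t + 24 = (t + 1)(t + 4)(t + 6).
Roots (with multiplicity): -6, -4, -1.

-6, -4, -1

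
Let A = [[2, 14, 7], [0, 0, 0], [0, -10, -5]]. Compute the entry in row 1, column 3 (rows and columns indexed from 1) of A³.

Characteristic polynomial: t^3 + 3t^2 - 10t = t(t - 2)(t + 5), so the eigenvalues are -5, 0, 2.
t=-5: eigenvector (1, 0, -1).
t=0: eigenvector (0, 1, -2).
t=2: eigenvector (1, 0, 0).
P = [[1, 0, 1], [0, 1, 0], [-1, -2, 0]], D = diag(-5, 0, 2), P⁻¹ = [[0, -2, -1], [0, 1, 0], [1, 2, 1]].
A³ = P·diag(-125, 0, 8)·P⁻¹ = [[8, 266, 133], [0, 0, 0], [0, -250, -125]].
The requested entry is 133.

133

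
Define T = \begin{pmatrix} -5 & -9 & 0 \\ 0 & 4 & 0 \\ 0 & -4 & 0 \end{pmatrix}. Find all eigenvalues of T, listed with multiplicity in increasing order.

-5, 0, 4

Characteristic polynomial: p(r) = r^3 + r^2 - 20r = r(r - 4)(r + 5).
Roots (with multiplicity): -5, 0, 4.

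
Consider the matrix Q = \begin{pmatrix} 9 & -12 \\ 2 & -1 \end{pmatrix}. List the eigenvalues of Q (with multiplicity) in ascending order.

3, 5

Characteristic polynomial: p(s) = s^2 - 8s + 15 = (s - 5)(s - 3).
Roots (with multiplicity): 3, 5.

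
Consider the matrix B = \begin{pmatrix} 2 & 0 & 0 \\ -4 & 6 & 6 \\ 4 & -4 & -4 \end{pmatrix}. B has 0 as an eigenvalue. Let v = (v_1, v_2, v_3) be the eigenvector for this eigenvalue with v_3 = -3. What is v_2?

B = [[2, 0, 0], [-4, 6, 6], [4, -4, -4]].
Solving (B)v = 0 gives the eigenspace spanned by (0, 3, -3).
With v_3 = -3, v = (0, 3, -3), so v_2 = 3.

3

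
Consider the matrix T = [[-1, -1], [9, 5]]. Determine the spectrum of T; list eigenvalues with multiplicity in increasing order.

Characteristic polynomial: p(s) = s^2 - 4s + 4 = (s - 2)^2.
Roots (with multiplicity): 2, 2.

2, 2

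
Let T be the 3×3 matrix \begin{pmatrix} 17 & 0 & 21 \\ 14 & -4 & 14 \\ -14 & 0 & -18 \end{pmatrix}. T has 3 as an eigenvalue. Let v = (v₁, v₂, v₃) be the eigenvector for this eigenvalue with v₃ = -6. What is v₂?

6

T − 3I = [[14, 0, 21], [14, -7, 14], [-14, 0, -21]].
Solving (T − 3I)v = 0 gives the eigenspace spanned by (9, 6, -6).
With v₃ = -6, v = (9, 6, -6), so v₂ = 6.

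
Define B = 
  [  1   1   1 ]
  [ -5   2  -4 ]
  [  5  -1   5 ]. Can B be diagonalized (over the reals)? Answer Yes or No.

Characteristic polynomial: p(λ) = λ^3 - 8λ^2 + 13λ - 6 = (λ - 6)(λ - 1)^2.
λ = 1 has algebraic multiplicity 2; rank(B − 1I) = 2, so geometric multiplicity = 1.
Geometric multiplicity < algebraic multiplicity, so B is not diagonalizable.

No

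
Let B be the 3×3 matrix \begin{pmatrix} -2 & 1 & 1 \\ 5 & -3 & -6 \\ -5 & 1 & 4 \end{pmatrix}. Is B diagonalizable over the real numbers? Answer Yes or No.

Characteristic polynomial: p(μ) = μ^3 + μ^2 - 8μ - 12 = (μ - 3)(μ + 2)^2.
μ = -2 has algebraic multiplicity 2; rank(B + 2I) = 2, so geometric multiplicity = 1.
Geometric multiplicity < algebraic multiplicity, so B is not diagonalizable.

No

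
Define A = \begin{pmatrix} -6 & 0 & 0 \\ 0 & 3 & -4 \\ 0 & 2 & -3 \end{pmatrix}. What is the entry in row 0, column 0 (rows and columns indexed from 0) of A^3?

Characteristic polynomial: μ^3 + 6μ^2 - μ - 6 = (μ - 1)(μ + 1)(μ + 6), so the eigenvalues are -6, -1, 1.
μ=-6: eigenvector (1, 0, 0).
μ=1: eigenvector (0, 2, 1).
μ=-1: eigenvector (0, 1, 1).
P = [[1, 0, 0], [0, 2, 1], [0, 1, 1]], D = diag(-6, 1, -1), P⁻¹ = [[1, 0, 0], [0, 1, -1], [0, -1, 2]].
A³ = P·diag(-216, 1, -1)·P⁻¹ = [[-216, 0, 0], [0, 3, -4], [0, 2, -3]].
The requested entry is -216.

-216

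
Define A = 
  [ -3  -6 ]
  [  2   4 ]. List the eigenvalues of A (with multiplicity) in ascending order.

0, 1

Characteristic polynomial: p(t) = t^2 - t = t(t - 1).
Roots (with multiplicity): 0, 1.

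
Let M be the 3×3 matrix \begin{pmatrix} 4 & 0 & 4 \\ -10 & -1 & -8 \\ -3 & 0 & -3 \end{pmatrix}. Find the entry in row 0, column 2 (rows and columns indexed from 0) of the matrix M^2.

Characteristic polynomial: t^3 - t = t(t - 1)(t + 1), so the eigenvalues are -1, 0, 1.
t=-1: eigenvector (0, 1, 0).
t=1: eigenvector (4, -8, -3).
t=0: eigenvector (-1, 2, 1).
P = [[0, 4, -1], [1, -8, 2], [0, -3, 1]], D = diag(-1, 1, 0), P⁻¹ = [[2, 1, 0], [1, 0, 1], [3, 0, 4]].
M² = P·diag(1, 1, 0)·P⁻¹ = [[4, 0, 4], [-6, 1, -8], [-3, 0, -3]].
The requested entry is 4.

4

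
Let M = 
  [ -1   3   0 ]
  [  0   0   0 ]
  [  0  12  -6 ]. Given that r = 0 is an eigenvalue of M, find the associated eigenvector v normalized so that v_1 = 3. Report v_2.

M = [[-1, 3, 0], [0, 0, 0], [0, 12, -6]].
Solving (M)v = 0 gives the eigenspace spanned by (3, 1, 2).
With v_1 = 3, v = (3, 1, 2), so v_2 = 1.

1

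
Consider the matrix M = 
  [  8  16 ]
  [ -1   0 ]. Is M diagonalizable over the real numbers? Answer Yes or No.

No

Characteristic polynomial: p(s) = s^2 - 8s + 16 = (s - 4)^2.
s = 4 has algebraic multiplicity 2; rank(M − 4I) = 1, so geometric multiplicity = 1.
Geometric multiplicity < algebraic multiplicity, so M is not diagonalizable.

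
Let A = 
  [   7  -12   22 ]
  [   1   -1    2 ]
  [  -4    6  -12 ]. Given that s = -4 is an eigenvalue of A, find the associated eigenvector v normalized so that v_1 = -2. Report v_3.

A + 4I = [[11, -12, 22], [1, 3, 2], [-4, 6, -8]].
Solving (A + 4I)v = 0 gives the eigenspace spanned by (-2, 0, 1).
With v_1 = -2, v = (-2, 0, 1), so v_3 = 1.

1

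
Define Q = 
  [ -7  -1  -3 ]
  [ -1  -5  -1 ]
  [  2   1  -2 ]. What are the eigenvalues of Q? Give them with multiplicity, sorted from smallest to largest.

-5, -5, -4

Characteristic polynomial: p(μ) = μ^3 + 14μ^2 + 65μ + 100 = (μ + 4)(μ + 5)^2.
Roots (with multiplicity): -5, -5, -4.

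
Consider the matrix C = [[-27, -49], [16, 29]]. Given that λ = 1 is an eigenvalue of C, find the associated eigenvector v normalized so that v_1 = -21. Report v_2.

C − 1I = [[-28, -49], [16, 28]].
Solving (C − 1I)v = 0 gives the eigenspace spanned by (-21, 12).
With v_1 = -21, v = (-21, 12), so v_2 = 12.

12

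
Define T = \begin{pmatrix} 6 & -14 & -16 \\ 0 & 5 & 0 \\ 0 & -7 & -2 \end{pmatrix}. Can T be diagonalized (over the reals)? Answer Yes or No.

Characteristic polynomial: p(μ) = μ^3 - 9μ^2 + 8μ + 60 = (μ - 6)(μ - 5)(μ + 2).
All 3 eigenvalues are distinct, so T is diagonalizable.

Yes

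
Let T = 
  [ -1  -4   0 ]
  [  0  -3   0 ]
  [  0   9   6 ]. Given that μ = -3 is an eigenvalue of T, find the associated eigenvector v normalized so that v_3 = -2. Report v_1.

T + 3I = [[2, -4, 0], [0, 0, 0], [0, 9, 9]].
Solving (T + 3I)v = 0 gives the eigenspace spanned by (4, 2, -2).
With v_3 = -2, v = (4, 2, -2), so v_1 = 4.

4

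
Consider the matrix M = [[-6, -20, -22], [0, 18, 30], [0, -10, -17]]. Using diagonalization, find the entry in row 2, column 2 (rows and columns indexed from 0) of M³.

Characteristic polynomial: s^3 + 5s^2 - 12s - 36 = (s - 3)(s + 2)(s + 6), so the eigenvalues are -6, -2, 3.
s=-6: eigenvector (1, 0, 0).
s=-2: eigenvector (4, -3, 2).
s=3: eigenvector (2, -2, 1).
P = [[1, 4, 2], [0, -3, -2], [0, 2, 1]], D = diag(-6, -2, 3), P⁻¹ = [[1, 0, -2], [0, 1, 2], [0, -2, -3]].
M³ = P·diag(-216, -8, 27)·P⁻¹ = [[-216, -140, 206], [0, 132, 210], [0, -70, -113]].
The requested entry is -113.

-113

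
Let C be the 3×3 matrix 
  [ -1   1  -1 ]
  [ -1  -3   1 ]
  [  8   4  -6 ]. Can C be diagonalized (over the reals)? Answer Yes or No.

No

Characteristic polynomial: p(λ) = λ^3 + 10λ^2 + 32λ + 32 = (λ + 2)(λ + 4)^2.
λ = -4 has algebraic multiplicity 2; rank(C + 4I) = 2, so geometric multiplicity = 1.
Geometric multiplicity < algebraic multiplicity, so C is not diagonalizable.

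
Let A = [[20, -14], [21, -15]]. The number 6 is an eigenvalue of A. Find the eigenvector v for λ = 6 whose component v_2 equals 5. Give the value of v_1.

5

A − 6I = [[14, -14], [21, -21]].
Solving (A − 6I)v = 0 gives the eigenspace spanned by (5, 5).
With v_2 = 5, v = (5, 5), so v_1 = 5.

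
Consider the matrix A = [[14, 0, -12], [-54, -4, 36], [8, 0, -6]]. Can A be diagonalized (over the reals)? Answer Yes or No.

Yes

Characteristic polynomial: p(r) = r^3 - 4r^2 - 20r + 48 = (r - 6)(r - 2)(r + 4).
All 3 eigenvalues are distinct, so A is diagonalizable.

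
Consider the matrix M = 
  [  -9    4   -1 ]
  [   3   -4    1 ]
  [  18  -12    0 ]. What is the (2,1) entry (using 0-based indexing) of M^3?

-912

Characteristic polynomial: μ^3 + 13μ^2 + 54μ + 72 = (μ + 3)(μ + 4)(μ + 6), so the eigenvalues are -6, -4, -3.
μ=-3: eigenvector (1, 1, -2).
μ=-4: eigenvector (2, 1, -6).
μ=-6: eigenvector (-1, 0, 3).
P = [[1, 2, -1], [1, 1, 0], [-2, -6, 3]], D = diag(-3, -4, -6), P⁻¹ = [[3, 0, 1], [-3, 1, -1], [-4, 2, -1]].
M³ = P·diag(-27, -64, -216)·P⁻¹ = [[-561, 304, -115], [111, -64, 37], [1602, -912, 318]].
The requested entry is -912.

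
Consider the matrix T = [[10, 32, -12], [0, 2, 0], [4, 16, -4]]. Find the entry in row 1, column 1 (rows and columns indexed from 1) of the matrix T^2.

52

Characteristic polynomial: s^3 - 8s^2 + 20s - 16 = (s - 4)(s - 2)^2, so the eigenvalues are 2, 2, 4.
s=2: eigenvector (-3, 0, -2).
s=2: eigenvector (-1, 1, 2).
s=4: eigenvector (2, 0, 1).
P = [[-3, -1, 2], [0, 1, 0], [-2, 2, 1]], D = diag(2, 2, 4), P⁻¹ = [[1, 5, -2], [0, 1, 0], [2, 8, -3]].
T² = P·diag(4, 4, 16)·P⁻¹ = [[52, 192, -72], [0, 4, 0], [24, 96, -32]].
The requested entry is 52.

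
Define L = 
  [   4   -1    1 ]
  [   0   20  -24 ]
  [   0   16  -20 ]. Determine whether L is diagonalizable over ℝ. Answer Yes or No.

No

Characteristic polynomial: p(λ) = λ^3 - 4λ^2 - 16λ + 64 = (λ - 4)^2(λ + 4).
λ = 4 has algebraic multiplicity 2; rank(L − 4I) = 2, so geometric multiplicity = 1.
Geometric multiplicity < algebraic multiplicity, so L is not diagonalizable.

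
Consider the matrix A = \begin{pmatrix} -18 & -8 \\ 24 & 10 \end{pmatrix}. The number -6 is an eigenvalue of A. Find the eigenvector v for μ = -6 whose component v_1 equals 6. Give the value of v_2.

A + 6I = [[-12, -8], [24, 16]].
Solving (A + 6I)v = 0 gives the eigenspace spanned by (6, -9).
With v_1 = 6, v = (6, -9), so v_2 = -9.

-9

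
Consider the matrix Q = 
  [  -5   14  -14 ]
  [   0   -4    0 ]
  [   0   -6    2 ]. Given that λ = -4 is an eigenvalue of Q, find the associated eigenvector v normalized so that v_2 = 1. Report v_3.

Q + 4I = [[-1, 14, -14], [0, 0, 0], [0, -6, 6]].
Solving (Q + 4I)v = 0 gives the eigenspace spanned by (0, 1, 1).
With v_2 = 1, v = (0, 1, 1), so v_3 = 1.

1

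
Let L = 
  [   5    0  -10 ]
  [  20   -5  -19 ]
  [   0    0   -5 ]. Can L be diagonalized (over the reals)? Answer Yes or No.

Characteristic polynomial: p(t) = t^3 + 5t^2 - 25t - 125 = (t - 5)(t + 5)^2.
t = -5 has algebraic multiplicity 2; rank(L + 5I) = 2, so geometric multiplicity = 1.
Geometric multiplicity < algebraic multiplicity, so L is not diagonalizable.

No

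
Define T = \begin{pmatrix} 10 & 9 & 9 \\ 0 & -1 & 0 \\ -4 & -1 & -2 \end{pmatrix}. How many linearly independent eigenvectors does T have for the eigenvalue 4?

1

T − 4I = [[6, 9, 9], [0, -5, 0], [-4, -1, -6]].
This matrix has rank 2, so its null space has dimension 3 − 2 = 1.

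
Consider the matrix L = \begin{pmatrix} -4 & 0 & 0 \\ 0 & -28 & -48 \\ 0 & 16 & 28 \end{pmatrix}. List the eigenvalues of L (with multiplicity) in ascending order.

Characteristic polynomial: p(μ) = μ^3 + 4μ^2 - 16μ - 64 = (μ - 4)(μ + 4)^2.
Roots (with multiplicity): -4, -4, 4.

-4, -4, 4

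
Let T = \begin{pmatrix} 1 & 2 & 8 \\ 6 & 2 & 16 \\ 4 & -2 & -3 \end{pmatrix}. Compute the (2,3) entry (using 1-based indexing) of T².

Characteristic polynomial: λ^3 - 19λ - 30 = (λ - 5)(λ + 2)(λ + 3), so the eigenvalues are -3, -2, 5.
λ=-2: eigenvector (2, 5, -2).
λ=5: eigenvector (1, 2, 0).
λ=-3: eigenvector (-1, -2, 1).
P = [[2, 1, -1], [5, 2, -2], [-2, 0, 1]], D = diag(-2, 5, -3), P⁻¹ = [[-2, 1, 0], [1, 0, 1], [-4, 2, 1]].
T² = P·diag(4, 25, 9)·P⁻¹ = [[45, -10, 16], [82, -16, 32], [-20, 10, 9]].
The requested entry is 32.

32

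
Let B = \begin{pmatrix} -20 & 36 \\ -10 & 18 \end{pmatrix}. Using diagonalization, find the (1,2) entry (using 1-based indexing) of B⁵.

Characteristic polynomial: r^2 + 2r = r(r + 2), so the eigenvalues are -2, 0.
r=-2: eigenvector (2, 1).
r=0: eigenvector (-9, -5).
P = [[2, -9], [1, -5]], D = diag(-2, 0), P⁻¹ = [[5, -9], [1, -2]].
B⁵ = P·diag(-32, 0)·P⁻¹ = [[-320, 576], [-160, 288]].
The requested entry is 576.

576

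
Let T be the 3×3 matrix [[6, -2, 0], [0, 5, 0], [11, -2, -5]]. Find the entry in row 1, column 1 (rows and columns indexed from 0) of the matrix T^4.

625

Characteristic polynomial: s^3 - 6s^2 - 25s + 150 = (s - 6)(s - 5)(s + 5), so the eigenvalues are -5, 5, 6.
s=6: eigenvector (1, 0, 1).
s=5: eigenvector (2, 1, 2).
s=-5: eigenvector (0, 0, 1).
P = [[1, 2, 0], [0, 1, 0], [1, 2, 1]], D = diag(6, 5, -5), P⁻¹ = [[1, -2, 0], [0, 1, 0], [-1, 0, 1]].
T⁴ = P·diag(1296, 625, 625)·P⁻¹ = [[1296, -1342, 0], [0, 625, 0], [671, -1342, 625]].
The requested entry is 625.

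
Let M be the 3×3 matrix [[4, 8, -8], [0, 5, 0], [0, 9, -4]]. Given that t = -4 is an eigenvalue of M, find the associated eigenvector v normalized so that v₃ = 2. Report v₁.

2

M + 4I = [[8, 8, -8], [0, 9, 0], [0, 9, 0]].
Solving (M + 4I)v = 0 gives the eigenspace spanned by (2, 0, 2).
With v₃ = 2, v = (2, 0, 2), so v₁ = 2.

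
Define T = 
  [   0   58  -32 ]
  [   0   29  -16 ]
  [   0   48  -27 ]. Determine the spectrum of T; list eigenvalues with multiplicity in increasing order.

Characteristic polynomial: p(r) = r^3 - 2r^2 - 15r = r(r - 5)(r + 3).
Roots (with multiplicity): -3, 0, 5.

-3, 0, 5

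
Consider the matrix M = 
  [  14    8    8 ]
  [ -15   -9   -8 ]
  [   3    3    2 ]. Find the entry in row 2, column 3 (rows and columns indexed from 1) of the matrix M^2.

-64

Characteristic polynomial: t^3 - 7t^2 + 4t + 12 = (t - 6)(t - 2)(t + 1), so the eigenvalues are -1, 2, 6.
t=6: eigenvector (1, -1, 0).
t=-1: eigenvector (0, 1, -1).
t=2: eigenvector (-2, 2, 1).
P = [[1, 0, -2], [-1, 1, 2], [0, -1, 1]], D = diag(6, -1, 2), P⁻¹ = [[3, 2, 2], [1, 1, 0], [1, 1, 1]].
M² = P·diag(36, 1, 4)·P⁻¹ = [[100, 64, 64], [-99, -63, -64], [3, 3, 4]].
The requested entry is -64.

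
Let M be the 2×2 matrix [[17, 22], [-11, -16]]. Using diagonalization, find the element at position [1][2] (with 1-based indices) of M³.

Characteristic polynomial: r^2 - r - 30 = (r - 6)(r + 5), so the eigenvalues are -5, 6.
r=-5: eigenvector (1, -1).
r=6: eigenvector (2, -1).
P = [[1, 2], [-1, -1]], D = diag(-5, 6), P⁻¹ = [[-1, -2], [1, 1]].
M³ = P·diag(-125, 216)·P⁻¹ = [[557, 682], [-341, -466]].
The requested entry is 682.

682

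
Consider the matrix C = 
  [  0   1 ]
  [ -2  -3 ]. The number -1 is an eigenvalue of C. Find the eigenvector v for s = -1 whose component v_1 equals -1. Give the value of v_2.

C + 1I = [[1, 1], [-2, -2]].
Solving (C + 1I)v = 0 gives the eigenspace spanned by (-1, 1).
With v_1 = -1, v = (-1, 1), so v_2 = 1.

1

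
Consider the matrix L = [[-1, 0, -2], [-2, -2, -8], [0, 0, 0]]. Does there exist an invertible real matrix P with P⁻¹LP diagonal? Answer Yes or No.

Yes

Characteristic polynomial: p(s) = s^3 + 3s^2 + 2s = s(s + 1)(s + 2).
All 3 eigenvalues are distinct, so L is diagonalizable.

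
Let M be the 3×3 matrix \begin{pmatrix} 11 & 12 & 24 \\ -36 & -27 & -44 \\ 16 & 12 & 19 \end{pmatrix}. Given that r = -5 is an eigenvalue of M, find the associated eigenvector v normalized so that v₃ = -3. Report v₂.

6

M + 5I = [[16, 12, 24], [-36, -22, -44], [16, 12, 24]].
Solving (M + 5I)v = 0 gives the eigenspace spanned by (0, 6, -3).
With v₃ = -3, v = (0, 6, -3), so v₂ = 6.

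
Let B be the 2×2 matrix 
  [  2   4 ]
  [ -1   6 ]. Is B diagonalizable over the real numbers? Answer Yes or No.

Characteristic polynomial: p(s) = s^2 - 8s + 16 = (s - 4)^2.
s = 4 has algebraic multiplicity 2; rank(B − 4I) = 1, so geometric multiplicity = 1.
Geometric multiplicity < algebraic multiplicity, so B is not diagonalizable.

No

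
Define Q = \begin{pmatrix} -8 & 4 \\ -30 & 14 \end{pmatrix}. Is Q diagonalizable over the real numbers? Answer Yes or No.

Yes

Characteristic polynomial: p(t) = t^2 - 6t + 8 = (t - 4)(t - 2).
All 2 eigenvalues are distinct, so Q is diagonalizable.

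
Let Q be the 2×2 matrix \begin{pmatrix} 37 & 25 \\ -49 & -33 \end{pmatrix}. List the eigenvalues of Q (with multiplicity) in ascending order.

Characteristic polynomial: p(r) = r^2 - 4r + 4 = (r - 2)^2.
Roots (with multiplicity): 2, 2.

2, 2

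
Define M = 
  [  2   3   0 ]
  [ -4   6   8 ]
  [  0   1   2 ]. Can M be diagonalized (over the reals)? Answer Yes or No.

No

Characteristic polynomial: p(λ) = λ^3 - 10λ^2 + 32λ - 32 = (λ - 4)^2(λ - 2).
λ = 4 has algebraic multiplicity 2; rank(M − 4I) = 2, so geometric multiplicity = 1.
Geometric multiplicity < algebraic multiplicity, so M is not diagonalizable.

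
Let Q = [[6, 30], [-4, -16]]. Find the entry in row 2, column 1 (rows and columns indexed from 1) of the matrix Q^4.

Characteristic polynomial: λ^2 + 10λ + 24 = (λ + 4)(λ + 6), so the eigenvalues are -6, -4.
λ=-6: eigenvector (-5, 2).
λ=-4: eigenvector (-3, 1).
P = [[-5, -3], [2, 1]], D = diag(-6, -4), P⁻¹ = [[1, 3], [-2, -5]].
Q⁴ = P·diag(1296, 256)·P⁻¹ = [[-4944, -15600], [2080, 6496]].
The requested entry is 2080.

2080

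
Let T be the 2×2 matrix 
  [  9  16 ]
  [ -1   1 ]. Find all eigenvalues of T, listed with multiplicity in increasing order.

Characteristic polynomial: p(μ) = μ^2 - 10μ + 25 = (μ - 5)^2.
Roots (with multiplicity): 5, 5.

5, 5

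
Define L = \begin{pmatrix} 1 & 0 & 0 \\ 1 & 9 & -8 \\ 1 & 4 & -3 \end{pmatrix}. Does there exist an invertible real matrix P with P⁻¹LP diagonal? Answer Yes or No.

Characteristic polynomial: p(r) = r^3 - 7r^2 + 11r - 5 = (r - 5)(r - 1)^2.
r = 1 has algebraic multiplicity 2; rank(L − 1I) = 2, so geometric multiplicity = 1.
Geometric multiplicity < algebraic multiplicity, so L is not diagonalizable.

No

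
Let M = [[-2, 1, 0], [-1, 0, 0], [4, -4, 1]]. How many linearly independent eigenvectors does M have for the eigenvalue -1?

M + 1I = [[-1, 1, 0], [-1, 1, 0], [4, -4, 2]].
This matrix has rank 2, so its null space has dimension 3 − 2 = 1.

1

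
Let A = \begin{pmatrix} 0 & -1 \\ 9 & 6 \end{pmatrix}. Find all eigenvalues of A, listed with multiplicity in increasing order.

Characteristic polynomial: p(s) = s^2 - 6s + 9 = (s - 3)^2.
Roots (with multiplicity): 3, 3.

3, 3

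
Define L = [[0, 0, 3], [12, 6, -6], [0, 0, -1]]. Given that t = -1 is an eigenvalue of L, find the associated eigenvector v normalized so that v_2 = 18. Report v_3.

L + 1I = [[1, 0, 3], [12, 7, -6], [0, 0, 0]].
Solving (L + 1I)v = 0 gives the eigenspace spanned by (-9, 18, 3).
With v_2 = 18, v = (-9, 18, 3), so v_3 = 3.

3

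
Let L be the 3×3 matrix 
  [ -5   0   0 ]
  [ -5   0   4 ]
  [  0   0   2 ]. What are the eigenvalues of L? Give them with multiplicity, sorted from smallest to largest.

-5, 0, 2

Characteristic polynomial: p(μ) = μ^3 + 3μ^2 - 10μ = μ(μ - 2)(μ + 5).
Roots (with multiplicity): -5, 0, 2.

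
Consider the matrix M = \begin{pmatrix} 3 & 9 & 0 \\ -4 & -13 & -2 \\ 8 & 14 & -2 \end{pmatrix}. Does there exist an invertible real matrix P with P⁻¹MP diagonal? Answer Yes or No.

No

Characteristic polynomial: p(λ) = λ^3 + 12λ^2 + 45λ + 54 = (λ + 3)^2(λ + 6).
λ = -3 has algebraic multiplicity 2; rank(M + 3I) = 2, so geometric multiplicity = 1.
Geometric multiplicity < algebraic multiplicity, so M is not diagonalizable.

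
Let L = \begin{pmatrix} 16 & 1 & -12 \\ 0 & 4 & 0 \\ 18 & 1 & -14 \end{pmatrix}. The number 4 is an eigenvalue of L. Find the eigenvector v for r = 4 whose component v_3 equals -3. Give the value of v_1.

-3

L − 4I = [[12, 1, -12], [0, 0, 0], [18, 1, -18]].
Solving (L − 4I)v = 0 gives the eigenspace spanned by (-3, 0, -3).
With v_3 = -3, v = (-3, 0, -3), so v_1 = -3.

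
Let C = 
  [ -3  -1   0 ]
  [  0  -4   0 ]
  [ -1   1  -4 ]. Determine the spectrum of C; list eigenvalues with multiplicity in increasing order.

Characteristic polynomial: p(r) = r^3 + 11r^2 + 40r + 48 = (r + 3)(r + 4)^2.
Roots (with multiplicity): -4, -4, -3.

-4, -4, -3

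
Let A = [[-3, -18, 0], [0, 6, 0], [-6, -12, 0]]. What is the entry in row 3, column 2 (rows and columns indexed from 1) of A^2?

36

Characteristic polynomial: t^3 - 3t^2 - 18t = t(t - 6)(t + 3), so the eigenvalues are -3, 0, 6.
t=0: eigenvector (0, 0, 1).
t=6: eigenvector (-2, 1, 0).
t=-3: eigenvector (1, 0, 2).
P = [[0, -2, 1], [0, 1, 0], [1, 0, 2]], D = diag(0, 6, -3), P⁻¹ = [[-2, -4, 1], [0, 1, 0], [1, 2, 0]].
A² = P·diag(0, 36, 9)·P⁻¹ = [[9, -54, 0], [0, 36, 0], [18, 36, 0]].
The requested entry is 36.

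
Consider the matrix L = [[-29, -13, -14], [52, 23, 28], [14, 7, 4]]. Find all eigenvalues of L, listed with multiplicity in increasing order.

Characteristic polynomial: p(μ) = μ^3 + 2μ^2 - 15μ - 36 = (μ - 4)(μ + 3)^2.
Roots (with multiplicity): -3, -3, 4.

-3, -3, 4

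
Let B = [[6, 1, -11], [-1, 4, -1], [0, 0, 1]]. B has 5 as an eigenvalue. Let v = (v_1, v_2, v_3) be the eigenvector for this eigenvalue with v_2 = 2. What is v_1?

B − 5I = [[1, 1, -11], [-1, -1, -1], [0, 0, -4]].
Solving (B − 5I)v = 0 gives the eigenspace spanned by (-2, 2, 0).
With v_2 = 2, v = (-2, 2, 0), so v_1 = -2.

-2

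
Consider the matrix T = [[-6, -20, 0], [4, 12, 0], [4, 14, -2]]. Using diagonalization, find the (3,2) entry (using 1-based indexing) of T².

Characteristic polynomial: s^3 - 4s^2 - 4s + 16 = (s - 4)(s - 2)(s + 2), so the eigenvalues are -2, 2, 4.
s=2: eigenvector (5, -2, -2).
s=4: eigenvector (-2, 1, 1).
s=-2: eigenvector (0, 0, 1).
P = [[5, -2, 0], [-2, 1, 0], [-2, 1, 1]], D = diag(2, 4, -2), P⁻¹ = [[1, 2, 0], [2, 5, 0], [0, -1, 1]].
T² = P·diag(4, 16, 4)·P⁻¹ = [[-44, -120, 0], [24, 64, 0], [24, 60, 4]].
The requested entry is 60.

60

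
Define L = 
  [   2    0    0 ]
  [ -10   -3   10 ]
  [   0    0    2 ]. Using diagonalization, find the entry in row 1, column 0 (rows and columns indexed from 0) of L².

10

Characteristic polynomial: μ^3 - μ^2 - 8μ + 12 = (μ - 2)^2(μ + 3), so the eigenvalues are -3, 2, 2.
μ=2: eigenvector (1, -2, 0).
μ=2: eigenvector (1, 0, 1).
μ=-3: eigenvector (0, 1, 0).
P = [[1, 1, 0], [-2, 0, 1], [0, 1, 0]], D = diag(2, 2, -3), P⁻¹ = [[1, 0, -1], [0, 0, 1], [2, 1, -2]].
L² = P·diag(4, 4, 9)·P⁻¹ = [[4, 0, 0], [10, 9, -10], [0, 0, 4]].
The requested entry is 10.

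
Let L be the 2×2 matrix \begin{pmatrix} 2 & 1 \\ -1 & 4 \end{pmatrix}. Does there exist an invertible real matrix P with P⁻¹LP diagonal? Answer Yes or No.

No

Characteristic polynomial: p(s) = s^2 - 6s + 9 = (s - 3)^2.
s = 3 has algebraic multiplicity 2; rank(L − 3I) = 1, so geometric multiplicity = 1.
Geometric multiplicity < algebraic multiplicity, so L is not diagonalizable.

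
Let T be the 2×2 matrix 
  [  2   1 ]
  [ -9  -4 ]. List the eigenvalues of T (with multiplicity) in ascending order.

-1, -1

Characteristic polynomial: p(s) = s^2 + 2s + 1 = (s + 1)^2.
Roots (with multiplicity): -1, -1.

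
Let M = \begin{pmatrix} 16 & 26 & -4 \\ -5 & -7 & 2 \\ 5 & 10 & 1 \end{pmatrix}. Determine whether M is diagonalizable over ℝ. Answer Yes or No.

Yes

Characteristic polynomial: p(λ) = λ^3 - 10λ^2 + 27λ - 18 = (λ - 6)(λ - 3)(λ - 1).
All 3 eigenvalues are distinct, so M is diagonalizable.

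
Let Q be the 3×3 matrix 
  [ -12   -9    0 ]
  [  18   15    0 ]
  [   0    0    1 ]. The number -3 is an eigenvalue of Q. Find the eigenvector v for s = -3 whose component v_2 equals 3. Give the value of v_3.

0

Q + 3I = [[-9, -9, 0], [18, 18, 0], [0, 0, 4]].
Solving (Q + 3I)v = 0 gives the eigenspace spanned by (-3, 3, 0).
With v_2 = 3, v = (-3, 3, 0), so v_3 = 0.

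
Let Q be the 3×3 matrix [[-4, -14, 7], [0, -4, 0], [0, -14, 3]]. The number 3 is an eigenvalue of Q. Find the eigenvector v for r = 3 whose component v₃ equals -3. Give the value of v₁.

Q − 3I = [[-7, -14, 7], [0, -7, 0], [0, -14, 0]].
Solving (Q − 3I)v = 0 gives the eigenspace spanned by (-3, 0, -3).
With v₃ = -3, v = (-3, 0, -3), so v₁ = -3.

-3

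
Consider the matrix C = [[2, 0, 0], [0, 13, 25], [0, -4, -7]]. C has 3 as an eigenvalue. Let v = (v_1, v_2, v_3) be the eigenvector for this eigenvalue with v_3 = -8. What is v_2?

C − 3I = [[-1, 0, 0], [0, 10, 25], [0, -4, -10]].
Solving (C − 3I)v = 0 gives the eigenspace spanned by (0, 20, -8).
With v_3 = -8, v = (0, 20, -8), so v_2 = 20.

20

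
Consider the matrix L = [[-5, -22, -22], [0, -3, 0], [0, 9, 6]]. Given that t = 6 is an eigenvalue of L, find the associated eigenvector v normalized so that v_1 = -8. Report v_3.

L − 6I = [[-11, -22, -22], [0, -9, 0], [0, 9, 0]].
Solving (L − 6I)v = 0 gives the eigenspace spanned by (-8, 0, 4).
With v_1 = -8, v = (-8, 0, 4), so v_3 = 4.

4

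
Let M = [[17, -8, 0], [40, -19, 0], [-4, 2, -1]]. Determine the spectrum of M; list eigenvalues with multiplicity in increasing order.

Characteristic polynomial: p(s) = s^3 + 3s^2 - s - 3 = (s - 1)(s + 1)(s + 3).
Roots (with multiplicity): -3, -1, 1.

-3, -1, 1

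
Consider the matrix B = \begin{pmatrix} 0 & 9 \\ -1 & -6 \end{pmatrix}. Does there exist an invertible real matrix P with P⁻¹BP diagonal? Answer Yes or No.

No

Characteristic polynomial: p(s) = s^2 + 6s + 9 = (s + 3)^2.
s = -3 has algebraic multiplicity 2; rank(B + 3I) = 1, so geometric multiplicity = 1.
Geometric multiplicity < algebraic multiplicity, so B is not diagonalizable.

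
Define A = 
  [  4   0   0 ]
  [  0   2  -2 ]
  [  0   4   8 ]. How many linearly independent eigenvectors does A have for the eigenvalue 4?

A − 4I = [[0, 0, 0], [0, -2, -2], [0, 4, 4]].
This matrix has rank 1, so its null space has dimension 3 − 1 = 2.

2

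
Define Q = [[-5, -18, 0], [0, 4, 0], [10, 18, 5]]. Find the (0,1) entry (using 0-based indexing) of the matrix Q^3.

Characteristic polynomial: μ^3 - 4μ^2 - 25μ + 100 = (μ - 5)(μ - 4)(μ + 5), so the eigenvalues are -5, 4, 5.
μ=-5: eigenvector (1, 0, -1).
μ=5: eigenvector (0, 0, 1).
μ=4: eigenvector (-2, 1, 2).
P = [[1, 0, -2], [0, 0, 1], [-1, 1, 2]], D = diag(-5, 5, 4), P⁻¹ = [[1, 2, 0], [1, 0, 1], [0, 1, 0]].
Q³ = P·diag(-125, 125, 64)·P⁻¹ = [[-125, -378, 0], [0, 64, 0], [250, 378, 125]].
The requested entry is -378.

-378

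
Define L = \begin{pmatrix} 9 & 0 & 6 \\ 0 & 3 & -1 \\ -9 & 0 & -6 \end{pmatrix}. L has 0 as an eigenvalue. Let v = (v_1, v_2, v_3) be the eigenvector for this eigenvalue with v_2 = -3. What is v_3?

-9

L = [[9, 0, 6], [0, 3, -1], [-9, 0, -6]].
Solving (L)v = 0 gives the eigenspace spanned by (6, -3, -9).
With v_2 = -3, v = (6, -3, -9), so v_3 = -9.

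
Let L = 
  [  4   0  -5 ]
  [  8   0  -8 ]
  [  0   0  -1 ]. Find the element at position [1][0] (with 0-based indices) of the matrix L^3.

128

Characteristic polynomial: λ^3 - 3λ^2 - 4λ = λ(λ - 4)(λ + 1), so the eigenvalues are -1, 0, 4.
λ=4: eigenvector (1, 2, 0).
λ=0: eigenvector (0, 1, 0).
λ=-1: eigenvector (1, 0, 1).
P = [[1, 0, 1], [2, 1, 0], [0, 0, 1]], D = diag(4, 0, -1), P⁻¹ = [[1, 0, -1], [-2, 1, 2], [0, 0, 1]].
L³ = P·diag(64, 0, -1)·P⁻¹ = [[64, 0, -65], [128, 0, -128], [0, 0, -1]].
The requested entry is 128.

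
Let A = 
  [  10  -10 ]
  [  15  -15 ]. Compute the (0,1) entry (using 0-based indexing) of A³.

-250

Characteristic polynomial: λ^2 + 5λ = λ(λ + 5), so the eigenvalues are -5, 0.
λ=0: eigenvector (1, 1).
λ=-5: eigenvector (-2, -3).
P = [[1, -2], [1, -3]], D = diag(0, -5), P⁻¹ = [[3, -2], [1, -1]].
A³ = P·diag(0, -125)·P⁻¹ = [[250, -250], [375, -375]].
The requested entry is -250.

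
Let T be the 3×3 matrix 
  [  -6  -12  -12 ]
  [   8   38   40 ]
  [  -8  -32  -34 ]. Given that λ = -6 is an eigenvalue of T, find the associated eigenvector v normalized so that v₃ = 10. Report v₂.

T + 6I = [[0, -12, -12], [8, 44, 40], [-8, -32, -28]].
Solving (T + 6I)v = 0 gives the eigenspace spanned by (5, -10, 10).
With v₃ = 10, v = (5, -10, 10), so v₂ = -10.

-10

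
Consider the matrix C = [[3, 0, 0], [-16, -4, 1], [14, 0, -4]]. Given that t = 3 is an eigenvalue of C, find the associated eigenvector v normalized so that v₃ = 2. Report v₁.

C − 3I = [[0, 0, 0], [-16, -7, 1], [14, 0, -7]].
Solving (C − 3I)v = 0 gives the eigenspace spanned by (1, -2, 2).
With v₃ = 2, v = (1, -2, 2), so v₁ = 1.

1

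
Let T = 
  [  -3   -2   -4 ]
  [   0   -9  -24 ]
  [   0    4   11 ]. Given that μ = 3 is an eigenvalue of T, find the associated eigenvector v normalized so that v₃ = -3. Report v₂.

6

T − 3I = [[-6, -2, -4], [0, -12, -24], [0, 4, 8]].
Solving (T − 3I)v = 0 gives the eigenspace spanned by (0, 6, -3).
With v₃ = -3, v = (0, 6, -3), so v₂ = 6.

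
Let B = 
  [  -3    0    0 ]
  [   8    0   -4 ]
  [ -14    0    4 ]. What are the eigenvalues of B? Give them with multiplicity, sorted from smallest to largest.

-3, 0, 4

Characteristic polynomial: p(r) = r^3 - r^2 - 12r = r(r - 4)(r + 3).
Roots (with multiplicity): -3, 0, 4.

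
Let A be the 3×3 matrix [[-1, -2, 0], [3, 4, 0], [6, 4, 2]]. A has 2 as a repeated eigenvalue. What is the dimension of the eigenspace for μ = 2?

2

A − 2I = [[-3, -2, 0], [3, 2, 0], [6, 4, 0]].
This matrix has rank 1, so its null space has dimension 3 − 1 = 2.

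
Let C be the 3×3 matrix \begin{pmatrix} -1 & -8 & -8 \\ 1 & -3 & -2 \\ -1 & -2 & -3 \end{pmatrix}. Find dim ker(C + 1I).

1

C + 1I = [[0, -8, -8], [1, -2, -2], [-1, -2, -2]].
This matrix has rank 2, so its null space has dimension 3 − 2 = 1.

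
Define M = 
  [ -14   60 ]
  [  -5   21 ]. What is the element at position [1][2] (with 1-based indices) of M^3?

Characteristic polynomial: μ^2 - 7μ + 6 = (μ - 6)(μ - 1), so the eigenvalues are 1, 6.
μ=1: eigenvector (4, 1).
μ=6: eigenvector (3, 1).
P = [[4, 3], [1, 1]], D = diag(1, 6), P⁻¹ = [[1, -3], [-1, 4]].
M³ = P·diag(1, 216)·P⁻¹ = [[-644, 2580], [-215, 861]].
The requested entry is 2580.

2580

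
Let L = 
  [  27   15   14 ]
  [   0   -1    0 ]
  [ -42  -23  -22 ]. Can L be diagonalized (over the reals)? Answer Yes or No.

No

Characteristic polynomial: p(λ) = λ^3 - 4λ^2 - 11λ - 6 = (λ - 6)(λ + 1)^2.
λ = -1 has algebraic multiplicity 2; rank(L + 1I) = 2, so geometric multiplicity = 1.
Geometric multiplicity < algebraic multiplicity, so L is not diagonalizable.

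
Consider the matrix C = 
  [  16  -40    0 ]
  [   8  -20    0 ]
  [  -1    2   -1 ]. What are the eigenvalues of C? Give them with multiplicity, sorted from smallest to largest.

-4, -1, 0

Characteristic polynomial: p(s) = s^3 + 5s^2 + 4s = s(s + 1)(s + 4).
Roots (with multiplicity): -4, -1, 0.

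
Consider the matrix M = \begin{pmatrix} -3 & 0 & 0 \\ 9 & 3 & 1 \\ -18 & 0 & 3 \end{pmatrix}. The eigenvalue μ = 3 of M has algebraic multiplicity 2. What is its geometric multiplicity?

1

M − 3I = [[-6, 0, 0], [9, 0, 1], [-18, 0, 0]].
This matrix has rank 2, so its null space has dimension 3 − 2 = 1.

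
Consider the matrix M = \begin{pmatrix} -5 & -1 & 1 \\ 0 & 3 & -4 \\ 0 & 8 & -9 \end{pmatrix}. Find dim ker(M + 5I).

M + 5I = [[0, -1, 1], [0, 8, -4], [0, 8, -4]].
This matrix has rank 2, so its null space has dimension 3 − 2 = 1.

1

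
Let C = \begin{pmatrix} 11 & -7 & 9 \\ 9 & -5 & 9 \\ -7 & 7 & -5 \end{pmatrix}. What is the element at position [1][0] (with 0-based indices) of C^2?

-9

Characteristic polynomial: s^3 - s^2 - 22s + 40 = (s - 4)(s - 2)(s + 5), so the eigenvalues are -5, 2, 4.
s=2: eigenvector (-1, 0, 1).
s=4: eigenvector (1, 1, 0).
s=-5: eigenvector (-1, -1, 1).
P = [[-1, 1, -1], [0, 1, -1], [1, 0, 1]], D = diag(2, 4, -5), P⁻¹ = [[-1, 1, 0], [1, 0, 1], [1, -1, 1]].
C² = P·diag(4, 16, 25)·P⁻¹ = [[-5, 21, -9], [-9, 25, -9], [21, -21, 25]].
The requested entry is -9.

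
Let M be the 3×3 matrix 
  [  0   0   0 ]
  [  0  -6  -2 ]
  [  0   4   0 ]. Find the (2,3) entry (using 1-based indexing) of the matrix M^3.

Characteristic polynomial: t^3 + 6t^2 + 8t = t(t + 2)(t + 4), so the eigenvalues are -4, -2, 0.
t=0: eigenvector (1, 0, 0).
t=-2: eigenvector (0, -1, 2).
t=-4: eigenvector (0, -1, 1).
P = [[1, 0, 0], [0, -1, -1], [0, 2, 1]], D = diag(0, -2, -4), P⁻¹ = [[1, 0, 0], [0, 1, 1], [0, -2, -1]].
M³ = P·diag(0, -8, -64)·P⁻¹ = [[0, 0, 0], [0, -120, -56], [0, 112, 48]].
The requested entry is -56.

-56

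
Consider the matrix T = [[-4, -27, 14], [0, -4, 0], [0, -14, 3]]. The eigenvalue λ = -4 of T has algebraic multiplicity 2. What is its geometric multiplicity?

1

T + 4I = [[0, -27, 14], [0, 0, 0], [0, -14, 7]].
This matrix has rank 2, so its null space has dimension 3 − 2 = 1.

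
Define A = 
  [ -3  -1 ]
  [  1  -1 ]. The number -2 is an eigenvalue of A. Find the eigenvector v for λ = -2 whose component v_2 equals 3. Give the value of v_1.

A + 2I = [[-1, -1], [1, 1]].
Solving (A + 2I)v = 0 gives the eigenspace spanned by (-3, 3).
With v_2 = 3, v = (-3, 3), so v_1 = -3.

-3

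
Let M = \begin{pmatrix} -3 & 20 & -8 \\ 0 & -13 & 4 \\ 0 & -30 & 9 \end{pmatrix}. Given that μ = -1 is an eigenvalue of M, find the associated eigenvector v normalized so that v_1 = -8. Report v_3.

12

M + 1I = [[-2, 20, -8], [0, -12, 4], [0, -30, 10]].
Solving (M + 1I)v = 0 gives the eigenspace spanned by (-8, 4, 12).
With v_1 = -8, v = (-8, 4, 12), so v_3 = 12.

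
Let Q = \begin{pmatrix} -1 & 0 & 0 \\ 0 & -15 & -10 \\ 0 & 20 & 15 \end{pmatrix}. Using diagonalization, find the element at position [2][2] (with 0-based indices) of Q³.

375

Characteristic polynomial: λ^3 + λ^2 - 25λ - 25 = (λ - 5)(λ + 1)(λ + 5), so the eigenvalues are -5, -1, 5.
λ=5: eigenvector (0, -1, 2).
λ=-1: eigenvector (1, 0, 0).
λ=-5: eigenvector (0, -1, 1).
P = [[0, 1, 0], [-1, 0, -1], [2, 0, 1]], D = diag(5, -1, -5), P⁻¹ = [[0, 1, 1], [1, 0, 0], [0, -2, -1]].
Q³ = P·diag(125, -1, -125)·P⁻¹ = [[-1, 0, 0], [0, -375, -250], [0, 500, 375]].
The requested entry is 375.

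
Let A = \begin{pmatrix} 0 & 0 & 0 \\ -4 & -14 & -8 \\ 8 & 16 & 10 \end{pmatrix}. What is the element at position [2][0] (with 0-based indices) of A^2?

Characteristic polynomial: t^3 + 4t^2 - 12t = t(t - 2)(t + 6), so the eigenvalues are -6, 0, 2.
t=2: eigenvector (0, 1, -2).
t=0: eigenvector (1, 2, -4).
t=-6: eigenvector (0, 1, -1).
P = [[0, 1, 0], [1, 2, 1], [-2, -4, -1]], D = diag(2, 0, -6), P⁻¹ = [[-2, -1, -1], [1, 0, 0], [0, 2, 1]].
A² = P·diag(4, 0, 36)·P⁻¹ = [[0, 0, 0], [-8, 68, 32], [16, -64, -28]].
The requested entry is 16.

16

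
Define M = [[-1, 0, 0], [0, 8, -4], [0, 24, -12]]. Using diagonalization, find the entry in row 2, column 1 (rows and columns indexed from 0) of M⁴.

Characteristic polynomial: s^3 + 5s^2 + 4s = s(s + 1)(s + 4), so the eigenvalues are -4, -1, 0.
s=-1: eigenvector (1, 0, 0).
s=0: eigenvector (0, 1, 2).
s=-4: eigenvector (0, 1, 3).
P = [[1, 0, 0], [0, 1, 1], [0, 2, 3]], D = diag(-1, 0, -4), P⁻¹ = [[1, 0, 0], [0, 3, -1], [0, -2, 1]].
M⁴ = P·diag(1, 0, 256)·P⁻¹ = [[1, 0, 0], [0, -512, 256], [0, -1536, 768]].
The requested entry is -1536.

-1536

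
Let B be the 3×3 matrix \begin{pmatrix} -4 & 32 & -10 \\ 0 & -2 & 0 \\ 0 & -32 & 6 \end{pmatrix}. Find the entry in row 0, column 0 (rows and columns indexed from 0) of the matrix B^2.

Characteristic polynomial: r^3 - 28r - 48 = (r - 6)(r + 2)(r + 4), so the eigenvalues are -4, -2, 6.
r=-4: eigenvector (1, 0, 0).
r=6: eigenvector (-1, 0, 1).
r=-2: eigenvector (-4, 1, 4).
P = [[1, -1, -4], [0, 0, 1], [0, 1, 4]], D = diag(-4, 6, -2), P⁻¹ = [[1, 0, 1], [0, -4, 1], [0, 1, 0]].
B² = P·diag(16, 36, 4)·P⁻¹ = [[16, 128, -20], [0, 4, 0], [0, -128, 36]].
The requested entry is 16.

16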